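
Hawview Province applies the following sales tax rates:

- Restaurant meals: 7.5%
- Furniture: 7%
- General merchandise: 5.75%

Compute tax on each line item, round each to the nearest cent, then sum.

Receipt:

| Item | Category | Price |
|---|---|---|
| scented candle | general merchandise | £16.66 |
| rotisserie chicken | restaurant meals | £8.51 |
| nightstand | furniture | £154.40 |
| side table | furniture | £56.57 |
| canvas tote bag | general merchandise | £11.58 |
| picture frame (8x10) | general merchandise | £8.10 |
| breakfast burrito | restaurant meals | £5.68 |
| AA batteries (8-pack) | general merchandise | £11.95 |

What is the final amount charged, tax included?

£292.08

Scented candle £16.66: general merchandise → 5.75% → £0.96
Rotisserie chicken £8.51: restaurant meals → 7.5% → £0.64
Nightstand £154.40: furniture → 7% → £10.81
Side table £56.57: furniture → 7% → £3.96
Canvas tote bag £11.58: general merchandise → 5.75% → £0.67
Picture frame (8x10) £8.10: general merchandise → 5.75% → £0.47
Breakfast burrito £5.68: restaurant meals → 7.5% → £0.43
AA batteries (8-pack) £11.95: general merchandise → 5.75% → £0.69
Subtotal = £273.45; tax = £18.63; total due = £292.08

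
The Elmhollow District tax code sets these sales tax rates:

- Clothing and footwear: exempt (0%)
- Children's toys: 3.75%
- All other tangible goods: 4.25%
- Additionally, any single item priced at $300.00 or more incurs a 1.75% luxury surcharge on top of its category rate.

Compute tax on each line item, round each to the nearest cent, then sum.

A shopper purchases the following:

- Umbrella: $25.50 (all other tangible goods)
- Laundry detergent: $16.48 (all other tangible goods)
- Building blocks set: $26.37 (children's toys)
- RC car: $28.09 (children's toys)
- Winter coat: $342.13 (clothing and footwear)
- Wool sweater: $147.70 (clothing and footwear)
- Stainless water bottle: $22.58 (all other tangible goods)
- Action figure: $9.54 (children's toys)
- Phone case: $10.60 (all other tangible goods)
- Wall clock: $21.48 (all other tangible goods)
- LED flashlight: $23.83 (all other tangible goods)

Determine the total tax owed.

Umbrella $25.50: all other tangible goods → 4.25% → $1.08
Laundry detergent $16.48: all other tangible goods → 4.25% → $0.70
Building blocks set $26.37: children's toys → 3.75% → $0.99
RC car $28.09: children's toys → 3.75% → $1.05
Winter coat $342.13: clothing and footwear → 0% + 1.75% surcharge = 1.75% → $5.99
Wool sweater $147.70: clothing and footwear → 0% → $0.00
Stainless water bottle $22.58: all other tangible goods → 4.25% → $0.96
Action figure $9.54: children's toys → 3.75% → $0.36
Phone case $10.60: all other tangible goods → 4.25% → $0.45
Wall clock $21.48: all other tangible goods → 4.25% → $0.91
LED flashlight $23.83: all other tangible goods → 4.25% → $1.01
Total tax = $1.08 + $0.70 + $0.99 + $1.05 + $5.99 + $0.96 + $0.36 + $0.45 + $0.91 + $1.01 = $13.50

$13.50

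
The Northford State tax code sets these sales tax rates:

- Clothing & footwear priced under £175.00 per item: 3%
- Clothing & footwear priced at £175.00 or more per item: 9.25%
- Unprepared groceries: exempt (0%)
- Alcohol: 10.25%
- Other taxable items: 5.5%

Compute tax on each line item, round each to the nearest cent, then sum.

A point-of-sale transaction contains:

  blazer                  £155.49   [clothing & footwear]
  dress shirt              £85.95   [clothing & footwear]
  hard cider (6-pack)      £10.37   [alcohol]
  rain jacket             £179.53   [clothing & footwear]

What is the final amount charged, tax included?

£456.25

Blazer £155.49: clothing & footwear, under £175.00 → 3% → £4.66
Dress shirt £85.95: clothing & footwear, under £175.00 → 3% → £2.58
Hard cider (6-pack) £10.37: alcohol → 10.25% → £1.06
Rain jacket £179.53: clothing & footwear, £175.00 or more → 9.25% → £16.61
Subtotal = £431.34; tax = £24.91; total due = £456.25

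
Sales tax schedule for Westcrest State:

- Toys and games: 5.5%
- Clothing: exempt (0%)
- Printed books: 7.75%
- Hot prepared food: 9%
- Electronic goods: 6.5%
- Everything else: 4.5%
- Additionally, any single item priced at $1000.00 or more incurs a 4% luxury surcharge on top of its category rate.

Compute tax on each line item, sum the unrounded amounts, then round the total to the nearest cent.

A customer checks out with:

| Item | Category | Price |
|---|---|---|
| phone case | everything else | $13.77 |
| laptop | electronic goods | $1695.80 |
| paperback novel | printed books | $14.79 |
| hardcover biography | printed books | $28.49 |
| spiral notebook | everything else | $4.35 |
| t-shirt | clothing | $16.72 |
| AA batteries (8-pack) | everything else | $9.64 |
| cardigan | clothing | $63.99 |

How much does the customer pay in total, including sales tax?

$2030.21

Phone case $13.77: everything else → 4.5% → $0.61965
Laptop $1695.80: electronic goods → 6.5% + 4% surcharge = 10.5% → $178.059
Paperback novel $14.79: printed books → 7.75% → $1.146225
Hardcover biography $28.49: printed books → 7.75% → $2.207975
Spiral notebook $4.35: everything else → 4.5% → $0.19575
T-shirt $16.72: clothing → 0% → $0.00
AA batteries (8-pack) $9.64: everything else → 4.5% → $0.4338
Cardigan $63.99: clothing → 0% → $0.00
Subtotal = $1847.55; unrounded tax = $182.6624 → $182.66; total due = $2030.21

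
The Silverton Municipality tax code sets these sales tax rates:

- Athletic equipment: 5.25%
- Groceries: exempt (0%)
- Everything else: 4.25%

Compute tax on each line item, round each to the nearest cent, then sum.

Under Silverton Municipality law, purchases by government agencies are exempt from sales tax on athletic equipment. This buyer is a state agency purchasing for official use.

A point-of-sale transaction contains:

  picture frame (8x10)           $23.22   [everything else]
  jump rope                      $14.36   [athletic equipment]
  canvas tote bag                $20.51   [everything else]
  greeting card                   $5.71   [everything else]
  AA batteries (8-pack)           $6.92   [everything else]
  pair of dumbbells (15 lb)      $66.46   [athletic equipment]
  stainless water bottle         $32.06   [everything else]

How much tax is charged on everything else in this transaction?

Picture frame (8x10) $23.22: everything else → 4.25% → $0.99
Canvas tote bag $20.51: everything else → 4.25% → $0.87
Greeting card $5.71: everything else → 4.25% → $0.24
AA batteries (8-pack) $6.92: everything else → 4.25% → $0.29
Stainless water bottle $32.06: everything else → 4.25% → $1.36
Tax on everything else = $0.99 + $0.87 + $0.24 + $0.29 + $1.36 = $3.75

$3.75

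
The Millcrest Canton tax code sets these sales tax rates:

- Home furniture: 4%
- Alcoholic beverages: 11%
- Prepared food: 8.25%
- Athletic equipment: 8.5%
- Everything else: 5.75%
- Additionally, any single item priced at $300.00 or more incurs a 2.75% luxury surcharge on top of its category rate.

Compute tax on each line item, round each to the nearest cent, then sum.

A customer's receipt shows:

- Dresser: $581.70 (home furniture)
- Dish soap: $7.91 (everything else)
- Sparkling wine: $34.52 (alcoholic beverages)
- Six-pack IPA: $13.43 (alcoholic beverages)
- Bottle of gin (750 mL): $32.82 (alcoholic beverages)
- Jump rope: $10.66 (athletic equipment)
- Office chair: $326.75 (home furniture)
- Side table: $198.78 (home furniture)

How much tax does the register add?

Dresser $581.70: home furniture → 4% + 2.75% surcharge = 6.75% → $39.26
Dish soap $7.91: everything else → 5.75% → $0.45
Sparkling wine $34.52: alcoholic beverages → 11% → $3.80
Six-pack IPA $13.43: alcoholic beverages → 11% → $1.48
Bottle of gin (750 mL) $32.82: alcoholic beverages → 11% → $3.61
Jump rope $10.66: athletic equipment → 8.5% → $0.91
Office chair $326.75: home furniture → 4% + 2.75% surcharge = 6.75% → $22.06
Side table $198.78: home furniture → 4% → $7.95
Total tax = $39.26 + $0.45 + $3.80 + $1.48 + $3.61 + $0.91 + $22.06 + $7.95 = $79.52

$79.52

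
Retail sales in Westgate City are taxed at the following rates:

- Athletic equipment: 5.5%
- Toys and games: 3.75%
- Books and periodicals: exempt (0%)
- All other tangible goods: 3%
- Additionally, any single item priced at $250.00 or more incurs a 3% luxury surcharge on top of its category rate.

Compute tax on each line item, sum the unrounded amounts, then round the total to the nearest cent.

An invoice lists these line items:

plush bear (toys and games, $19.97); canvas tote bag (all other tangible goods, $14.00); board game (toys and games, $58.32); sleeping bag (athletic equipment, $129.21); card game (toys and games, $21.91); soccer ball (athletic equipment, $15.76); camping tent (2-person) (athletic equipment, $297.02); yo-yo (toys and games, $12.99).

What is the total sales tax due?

Plush bear $19.97: toys and games → 3.75% → $0.748875
Canvas tote bag $14.00: all other tangible goods → 3% → $0.42
Board game $58.32: toys and games → 3.75% → $2.187
Sleeping bag $129.21: athletic equipment → 5.5% → $7.10655
Card game $21.91: toys and games → 3.75% → $0.821625
Soccer ball $15.76: athletic equipment → 5.5% → $0.8668
Camping tent (2-person) $297.02: athletic equipment → 5.5% + 3% surcharge = 8.5% → $25.2467
Yo-yo $12.99: toys and games → 3.75% → $0.487125
Unrounded tax sum = $37.884675 → $37.88

$37.88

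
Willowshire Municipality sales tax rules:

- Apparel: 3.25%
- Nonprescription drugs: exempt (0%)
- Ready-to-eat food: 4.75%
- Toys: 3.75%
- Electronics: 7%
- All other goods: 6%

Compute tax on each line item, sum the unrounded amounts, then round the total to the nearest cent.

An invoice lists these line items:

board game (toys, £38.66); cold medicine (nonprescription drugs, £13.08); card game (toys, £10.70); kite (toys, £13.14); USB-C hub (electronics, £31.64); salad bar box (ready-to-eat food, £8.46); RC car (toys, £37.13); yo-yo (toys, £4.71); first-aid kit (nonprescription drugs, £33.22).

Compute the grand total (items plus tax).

Board game £38.66: toys → 3.75% → £1.44975
Cold medicine £13.08: nonprescription drugs → 0% → £0.00
Card game £10.70: toys → 3.75% → £0.40125
Kite £13.14: toys → 3.75% → £0.49275
USB-C hub £31.64: electronics → 7% → £2.2148
Salad bar box £8.46: ready-to-eat food → 4.75% → £0.40185
RC car £37.13: toys → 3.75% → £1.392375
Yo-yo £4.71: toys → 3.75% → £0.176625
First-aid kit £33.22: nonprescription drugs → 0% → £0.00
Subtotal = £190.74; unrounded tax = £6.5294 → £6.53; total due = £197.27

£197.27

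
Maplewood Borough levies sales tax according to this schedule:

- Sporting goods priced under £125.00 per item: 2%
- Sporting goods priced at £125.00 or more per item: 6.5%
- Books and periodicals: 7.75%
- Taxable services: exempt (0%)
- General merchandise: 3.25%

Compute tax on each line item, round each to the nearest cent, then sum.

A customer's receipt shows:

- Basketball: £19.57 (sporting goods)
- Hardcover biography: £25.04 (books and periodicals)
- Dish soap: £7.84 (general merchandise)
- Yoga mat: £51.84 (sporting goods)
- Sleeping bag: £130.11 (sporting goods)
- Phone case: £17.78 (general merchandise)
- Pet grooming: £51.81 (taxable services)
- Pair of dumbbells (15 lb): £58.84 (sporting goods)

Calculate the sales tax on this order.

Basketball £19.57: sporting goods, under £125.00 → 2% → £0.39
Hardcover biography £25.04: books and periodicals → 7.75% → £1.94
Dish soap £7.84: general merchandise → 3.25% → £0.25
Yoga mat £51.84: sporting goods, under £125.00 → 2% → £1.04
Sleeping bag £130.11: sporting goods, £125.00 or more → 6.5% → £8.46
Phone case £17.78: general merchandise → 3.25% → £0.58
Pet grooming £51.81: taxable services → 0% → £0.00
Pair of dumbbells (15 lb) £58.84: sporting goods, under £125.00 → 2% → £1.18
Total tax = £0.39 + £1.94 + £0.25 + £1.04 + £8.46 + £0.58 + £1.18 = £13.84

£13.84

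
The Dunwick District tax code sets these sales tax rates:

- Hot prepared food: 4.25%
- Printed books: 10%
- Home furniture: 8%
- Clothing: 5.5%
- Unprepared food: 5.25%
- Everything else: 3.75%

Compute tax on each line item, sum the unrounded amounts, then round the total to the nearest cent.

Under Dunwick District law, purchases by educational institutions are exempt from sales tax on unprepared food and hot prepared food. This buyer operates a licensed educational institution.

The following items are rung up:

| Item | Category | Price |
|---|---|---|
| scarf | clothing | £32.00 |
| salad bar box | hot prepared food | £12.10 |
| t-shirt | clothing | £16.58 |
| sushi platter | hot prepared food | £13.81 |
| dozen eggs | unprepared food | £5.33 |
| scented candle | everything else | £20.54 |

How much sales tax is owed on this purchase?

Scarf £32.00: clothing → 5.5% → £1.76
Salad bar box £12.10: hot prepared food, buyer-exempt → 0% → £0.00
T-shirt £16.58: clothing → 5.5% → £0.9119
Sushi platter £13.81: hot prepared food, buyer-exempt → 0% → £0.00
Dozen eggs £5.33: unprepared food, buyer-exempt → 0% → £0.00
Scented candle £20.54: everything else → 3.75% → £0.77025
Unrounded tax sum = £3.44215 → £3.44

£3.44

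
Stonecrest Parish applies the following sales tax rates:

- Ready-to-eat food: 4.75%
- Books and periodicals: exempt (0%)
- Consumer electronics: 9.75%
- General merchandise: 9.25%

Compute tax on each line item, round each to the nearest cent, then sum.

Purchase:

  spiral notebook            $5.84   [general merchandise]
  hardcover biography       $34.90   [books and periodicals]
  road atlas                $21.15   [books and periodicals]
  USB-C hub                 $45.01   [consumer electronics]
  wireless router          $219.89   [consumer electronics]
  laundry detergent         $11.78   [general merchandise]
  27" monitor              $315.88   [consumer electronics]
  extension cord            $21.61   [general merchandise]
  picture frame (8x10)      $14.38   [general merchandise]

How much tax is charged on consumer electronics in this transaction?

USB-C hub $45.01: consumer electronics → 9.75% → $4.39
Wireless router $219.89: consumer electronics → 9.75% → $21.44
27" monitor $315.88: consumer electronics → 9.75% → $30.80
Tax on consumer electronics = $4.39 + $21.44 + $30.80 = $56.63

$56.63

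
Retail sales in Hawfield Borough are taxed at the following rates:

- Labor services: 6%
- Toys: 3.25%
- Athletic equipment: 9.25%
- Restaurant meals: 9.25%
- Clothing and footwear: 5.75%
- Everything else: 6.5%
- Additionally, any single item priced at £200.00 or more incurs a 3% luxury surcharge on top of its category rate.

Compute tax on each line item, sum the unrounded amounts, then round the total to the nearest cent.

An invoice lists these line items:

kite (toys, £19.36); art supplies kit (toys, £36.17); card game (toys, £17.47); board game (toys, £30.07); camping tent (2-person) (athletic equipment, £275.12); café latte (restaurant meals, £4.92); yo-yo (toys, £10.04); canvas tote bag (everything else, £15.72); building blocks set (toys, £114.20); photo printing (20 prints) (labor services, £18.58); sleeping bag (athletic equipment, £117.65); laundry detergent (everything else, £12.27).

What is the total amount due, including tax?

£726.93

Kite £19.36: toys → 3.25% → £0.6292
Art supplies kit £36.17: toys → 3.25% → £1.175525
Card game £17.47: toys → 3.25% → £0.567775
Board game £30.07: toys → 3.25% → £0.977275
Camping tent (2-person) £275.12: athletic equipment → 9.25% + 3% surcharge = 12.25% → £33.7022
Café latte £4.92: restaurant meals → 9.25% → £0.4551
Yo-yo £10.04: toys → 3.25% → £0.3263
Canvas tote bag £15.72: everything else → 6.5% → £1.0218
Building blocks set £114.20: toys → 3.25% → £3.7115
Photo printing (20 prints) £18.58: labor services → 6% → £1.1148
Sleeping bag £117.65: athletic equipment → 9.25% → £10.882625
Laundry detergent £12.27: everything else → 6.5% → £0.79755
Subtotal = £671.57; unrounded tax = £55.36165 → £55.36; total due = £726.93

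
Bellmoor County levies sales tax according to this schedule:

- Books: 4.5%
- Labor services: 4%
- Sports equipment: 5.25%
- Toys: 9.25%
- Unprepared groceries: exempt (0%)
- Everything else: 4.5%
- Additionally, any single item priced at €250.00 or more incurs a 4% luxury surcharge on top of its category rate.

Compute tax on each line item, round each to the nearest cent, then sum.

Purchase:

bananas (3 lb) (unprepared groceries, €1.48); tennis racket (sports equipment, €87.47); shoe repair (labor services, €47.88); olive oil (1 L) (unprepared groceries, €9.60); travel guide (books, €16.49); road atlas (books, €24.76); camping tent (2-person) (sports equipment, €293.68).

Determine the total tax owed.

€35.53

Bananas (3 lb) €1.48: unprepared groceries → 0% → €0.00
Tennis racket €87.47: sports equipment → 5.25% → €4.59
Shoe repair €47.88: labor services → 4% → €1.92
Olive oil (1 L) €9.60: unprepared groceries → 0% → €0.00
Travel guide €16.49: books → 4.5% → €0.74
Road atlas €24.76: books → 4.5% → €1.11
Camping tent (2-person) €293.68: sports equipment → 5.25% + 4% surcharge = 9.25% → €27.17
Total tax = €4.59 + €1.92 + €0.74 + €1.11 + €27.17 = €35.53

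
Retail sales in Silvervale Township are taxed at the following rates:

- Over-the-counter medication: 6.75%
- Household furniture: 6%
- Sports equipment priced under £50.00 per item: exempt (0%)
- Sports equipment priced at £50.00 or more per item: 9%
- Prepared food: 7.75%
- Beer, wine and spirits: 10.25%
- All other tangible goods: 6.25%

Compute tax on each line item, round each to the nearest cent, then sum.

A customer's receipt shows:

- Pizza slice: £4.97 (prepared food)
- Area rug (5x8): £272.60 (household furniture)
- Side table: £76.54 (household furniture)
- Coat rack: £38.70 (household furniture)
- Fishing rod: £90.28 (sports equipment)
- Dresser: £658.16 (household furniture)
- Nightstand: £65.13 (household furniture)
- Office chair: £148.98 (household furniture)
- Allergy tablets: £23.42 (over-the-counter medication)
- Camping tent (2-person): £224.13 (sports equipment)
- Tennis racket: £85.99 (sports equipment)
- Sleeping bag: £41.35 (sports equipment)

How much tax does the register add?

Pizza slice £4.97: prepared food → 7.75% → £0.39
Area rug (5x8) £272.60: household furniture → 6% → £16.36
Side table £76.54: household furniture → 6% → £4.59
Coat rack £38.70: household furniture → 6% → £2.32
Fishing rod £90.28: sports equipment, £50.00 or more → 9% → £8.13
Dresser £658.16: household furniture → 6% → £39.49
Nightstand £65.13: household furniture → 6% → £3.91
Office chair £148.98: household furniture → 6% → £8.94
Allergy tablets £23.42: over-the-counter medication → 6.75% → £1.58
Camping tent (2-person) £224.13: sports equipment, £50.00 or more → 9% → £20.17
Tennis racket £85.99: sports equipment, £50.00 or more → 9% → £7.74
Sleeping bag £41.35: sports equipment, under £50.00 → 0% → £0.00
Total tax = £0.39 + £16.36 + £4.59 + £2.32 + £8.13 + £39.49 + £3.91 + £8.94 + £1.58 + £20.17 + £7.74 = £113.62

£113.62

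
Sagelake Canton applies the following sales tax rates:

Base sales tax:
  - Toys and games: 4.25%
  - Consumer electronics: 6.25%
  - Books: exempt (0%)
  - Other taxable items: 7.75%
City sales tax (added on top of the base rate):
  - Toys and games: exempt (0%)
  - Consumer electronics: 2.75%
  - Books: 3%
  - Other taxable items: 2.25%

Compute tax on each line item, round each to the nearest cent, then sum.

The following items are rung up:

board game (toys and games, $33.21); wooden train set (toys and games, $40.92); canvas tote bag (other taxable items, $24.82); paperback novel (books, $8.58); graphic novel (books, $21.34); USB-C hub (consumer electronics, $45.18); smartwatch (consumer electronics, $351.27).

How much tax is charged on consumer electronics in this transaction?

$35.68

USB-C hub $45.18: consumer electronics → 6.25% + 2.75% city = 9% → $4.07
Smartwatch $351.27: consumer electronics → 6.25% + 2.75% city = 9% → $31.61
Tax on consumer electronics = $4.07 + $31.61 = $35.68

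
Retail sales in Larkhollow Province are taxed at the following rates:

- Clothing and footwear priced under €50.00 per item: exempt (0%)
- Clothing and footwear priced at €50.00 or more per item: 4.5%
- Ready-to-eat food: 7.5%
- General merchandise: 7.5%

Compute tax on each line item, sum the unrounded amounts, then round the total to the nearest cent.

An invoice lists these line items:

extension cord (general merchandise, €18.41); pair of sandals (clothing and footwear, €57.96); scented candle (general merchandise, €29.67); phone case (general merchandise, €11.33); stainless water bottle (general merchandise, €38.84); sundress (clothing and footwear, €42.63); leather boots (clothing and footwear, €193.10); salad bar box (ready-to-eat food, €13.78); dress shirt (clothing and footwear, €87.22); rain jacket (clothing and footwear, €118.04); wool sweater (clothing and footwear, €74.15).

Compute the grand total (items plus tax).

Extension cord €18.41: general merchandise → 7.5% → €1.38075
Pair of sandals €57.96: clothing and footwear, €50.00 or more → 4.5% → €2.6082
Scented candle €29.67: general merchandise → 7.5% → €2.22525
Phone case €11.33: general merchandise → 7.5% → €0.84975
Stainless water bottle €38.84: general merchandise → 7.5% → €2.913
Sundress €42.63: clothing and footwear, under €50.00 → 0% → €0.00
Leather boots €193.10: clothing and footwear, €50.00 or more → 4.5% → €8.6895
Salad bar box €13.78: ready-to-eat food → 7.5% → €1.0335
Dress shirt €87.22: clothing and footwear, €50.00 or more → 4.5% → €3.9249
Rain jacket €118.04: clothing and footwear, €50.00 or more → 4.5% → €5.3118
Wool sweater €74.15: clothing and footwear, €50.00 or more → 4.5% → €3.33675
Subtotal = €685.13; unrounded tax = €32.2734 → €32.27; total due = €717.40

€717.40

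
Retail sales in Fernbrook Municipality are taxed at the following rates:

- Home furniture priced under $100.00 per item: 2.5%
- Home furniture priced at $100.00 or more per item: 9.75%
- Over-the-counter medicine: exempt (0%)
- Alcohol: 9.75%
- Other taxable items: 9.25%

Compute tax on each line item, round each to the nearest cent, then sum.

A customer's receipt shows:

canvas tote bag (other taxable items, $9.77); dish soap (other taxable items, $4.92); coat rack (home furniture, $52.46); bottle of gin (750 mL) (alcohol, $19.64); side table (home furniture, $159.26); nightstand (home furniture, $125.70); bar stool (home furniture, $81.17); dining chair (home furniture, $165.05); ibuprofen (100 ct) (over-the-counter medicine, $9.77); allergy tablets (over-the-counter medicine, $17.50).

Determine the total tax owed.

Canvas tote bag $9.77: other taxable items → 9.25% → $0.90
Dish soap $4.92: other taxable items → 9.25% → $0.46
Coat rack $52.46: home furniture, under $100.00 → 2.5% → $1.31
Bottle of gin (750 mL) $19.64: alcohol → 9.75% → $1.91
Side table $159.26: home furniture, $100.00 or more → 9.75% → $15.53
Nightstand $125.70: home furniture, $100.00 or more → 9.75% → $12.26
Bar stool $81.17: home furniture, under $100.00 → 2.5% → $2.03
Dining chair $165.05: home furniture, $100.00 or more → 9.75% → $16.09
Ibuprofen (100 ct) $9.77: over-the-counter medicine → 0% → $0.00
Allergy tablets $17.50: over-the-counter medicine → 0% → $0.00
Total tax = $0.90 + $0.46 + $1.31 + $1.91 + $15.53 + $12.26 + $2.03 + $16.09 = $50.49

$50.49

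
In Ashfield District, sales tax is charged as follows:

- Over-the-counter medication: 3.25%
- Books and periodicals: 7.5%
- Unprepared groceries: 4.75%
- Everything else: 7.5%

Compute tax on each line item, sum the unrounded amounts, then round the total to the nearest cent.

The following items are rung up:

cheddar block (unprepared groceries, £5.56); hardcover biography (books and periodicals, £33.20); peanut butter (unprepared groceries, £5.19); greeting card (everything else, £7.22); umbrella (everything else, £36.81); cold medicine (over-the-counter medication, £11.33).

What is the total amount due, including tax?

£105.98

Cheddar block £5.56: unprepared groceries → 4.75% → £0.2641
Hardcover biography £33.20: books and periodicals → 7.5% → £2.49
Peanut butter £5.19: unprepared groceries → 4.75% → £0.246525
Greeting card £7.22: everything else → 7.5% → £0.5415
Umbrella £36.81: everything else → 7.5% → £2.76075
Cold medicine £11.33: over-the-counter medication → 3.25% → £0.368225
Subtotal = £99.31; unrounded tax = £6.6711 → £6.67; total due = £105.98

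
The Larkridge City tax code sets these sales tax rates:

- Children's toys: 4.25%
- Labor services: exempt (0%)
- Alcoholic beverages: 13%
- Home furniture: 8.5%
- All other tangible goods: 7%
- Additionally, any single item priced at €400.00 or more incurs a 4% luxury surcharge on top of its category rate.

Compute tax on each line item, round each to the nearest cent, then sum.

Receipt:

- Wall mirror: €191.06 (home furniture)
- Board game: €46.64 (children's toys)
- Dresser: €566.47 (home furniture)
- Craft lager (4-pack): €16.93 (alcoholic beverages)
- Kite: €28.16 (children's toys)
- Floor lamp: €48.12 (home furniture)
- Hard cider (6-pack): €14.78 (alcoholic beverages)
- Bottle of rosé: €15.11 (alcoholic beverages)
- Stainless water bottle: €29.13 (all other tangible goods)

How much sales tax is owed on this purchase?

€102.44

Wall mirror €191.06: home furniture → 8.5% → €16.24
Board game €46.64: children's toys → 4.25% → €1.98
Dresser €566.47: home furniture → 8.5% + 4% surcharge = 12.5% → €70.81
Craft lager (4-pack) €16.93: alcoholic beverages → 13% → €2.20
Kite €28.16: children's toys → 4.25% → €1.20
Floor lamp €48.12: home furniture → 8.5% → €4.09
Hard cider (6-pack) €14.78: alcoholic beverages → 13% → €1.92
Bottle of rosé €15.11: alcoholic beverages → 13% → €1.96
Stainless water bottle €29.13: all other tangible goods → 7% → €2.04
Total tax = €16.24 + €1.98 + €70.81 + €2.20 + €1.20 + €4.09 + €1.92 + €1.96 + €2.04 = €102.44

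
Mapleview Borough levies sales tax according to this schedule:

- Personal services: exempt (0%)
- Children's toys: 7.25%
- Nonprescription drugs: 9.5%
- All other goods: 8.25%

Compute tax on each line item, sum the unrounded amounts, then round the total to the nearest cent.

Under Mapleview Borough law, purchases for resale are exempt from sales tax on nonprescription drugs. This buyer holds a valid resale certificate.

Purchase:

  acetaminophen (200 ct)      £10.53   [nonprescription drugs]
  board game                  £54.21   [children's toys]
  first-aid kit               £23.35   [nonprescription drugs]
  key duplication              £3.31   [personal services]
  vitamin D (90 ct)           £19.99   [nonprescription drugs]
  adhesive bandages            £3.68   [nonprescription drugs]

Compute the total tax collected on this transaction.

Acetaminophen (200 ct) £10.53: nonprescription drugs, buyer-exempt → 0% → £0.00
Board game £54.21: children's toys → 7.25% → £3.930225
First-aid kit £23.35: nonprescription drugs, buyer-exempt → 0% → £0.00
Key duplication £3.31: personal services → 0% → £0.00
Vitamin D (90 ct) £19.99: nonprescription drugs, buyer-exempt → 0% → £0.00
Adhesive bandages £3.68: nonprescription drugs, buyer-exempt → 0% → £0.00
Unrounded tax sum = £3.930225 → £3.93

£3.93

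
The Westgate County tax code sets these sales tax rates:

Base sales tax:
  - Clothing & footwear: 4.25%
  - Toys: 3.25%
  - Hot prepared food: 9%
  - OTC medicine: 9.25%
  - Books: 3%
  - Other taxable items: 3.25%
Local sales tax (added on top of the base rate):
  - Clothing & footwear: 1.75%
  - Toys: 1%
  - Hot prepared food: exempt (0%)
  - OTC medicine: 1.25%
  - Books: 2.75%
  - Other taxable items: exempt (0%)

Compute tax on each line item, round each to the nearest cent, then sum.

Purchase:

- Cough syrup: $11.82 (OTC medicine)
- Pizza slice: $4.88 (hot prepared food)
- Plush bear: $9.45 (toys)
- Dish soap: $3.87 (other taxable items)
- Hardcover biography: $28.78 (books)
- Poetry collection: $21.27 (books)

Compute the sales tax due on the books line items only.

Hardcover biography $28.78: books → 3% + 2.75% local = 5.75% → $1.65
Poetry collection $21.27: books → 3% + 2.75% local = 5.75% → $1.22
Tax on books = $1.65 + $1.22 = $2.87

$2.87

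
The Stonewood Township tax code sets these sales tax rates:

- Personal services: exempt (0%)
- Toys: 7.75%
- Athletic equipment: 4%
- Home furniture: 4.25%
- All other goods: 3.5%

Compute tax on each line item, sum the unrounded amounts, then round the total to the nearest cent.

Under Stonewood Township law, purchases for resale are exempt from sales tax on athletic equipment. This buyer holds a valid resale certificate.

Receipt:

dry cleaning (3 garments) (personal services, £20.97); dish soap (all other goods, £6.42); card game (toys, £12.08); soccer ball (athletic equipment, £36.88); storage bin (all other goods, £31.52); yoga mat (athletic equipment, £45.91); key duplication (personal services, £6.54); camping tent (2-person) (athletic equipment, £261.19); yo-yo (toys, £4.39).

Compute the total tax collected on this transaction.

Dry cleaning (3 garments) £20.97: personal services → 0% → £0.00
Dish soap £6.42: all other goods → 3.5% → £0.2247
Card game £12.08: toys → 7.75% → £0.9362
Soccer ball £36.88: athletic equipment, buyer-exempt → 0% → £0.00
Storage bin £31.52: all other goods → 3.5% → £1.1032
Yoga mat £45.91: athletic equipment, buyer-exempt → 0% → £0.00
Key duplication £6.54: personal services → 0% → £0.00
Camping tent (2-person) £261.19: athletic equipment, buyer-exempt → 0% → £0.00
Yo-yo £4.39: toys → 7.75% → £0.340225
Unrounded tax sum = £2.604325 → £2.60

£2.60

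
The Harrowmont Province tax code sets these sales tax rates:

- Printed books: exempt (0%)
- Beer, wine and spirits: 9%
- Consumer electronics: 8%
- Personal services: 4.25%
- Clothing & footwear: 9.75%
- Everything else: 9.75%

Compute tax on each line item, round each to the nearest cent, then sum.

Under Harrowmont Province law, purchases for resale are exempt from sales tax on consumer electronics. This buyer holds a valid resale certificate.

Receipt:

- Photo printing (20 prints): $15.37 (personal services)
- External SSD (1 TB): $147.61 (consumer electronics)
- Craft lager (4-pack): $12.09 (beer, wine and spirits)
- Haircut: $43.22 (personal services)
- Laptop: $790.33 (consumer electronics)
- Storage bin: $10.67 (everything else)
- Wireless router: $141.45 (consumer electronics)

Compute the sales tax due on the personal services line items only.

$2.49

Photo printing (20 prints) $15.37: personal services → 4.25% → $0.65
Haircut $43.22: personal services → 4.25% → $1.84
Tax on personal services = $0.65 + $1.84 = $2.49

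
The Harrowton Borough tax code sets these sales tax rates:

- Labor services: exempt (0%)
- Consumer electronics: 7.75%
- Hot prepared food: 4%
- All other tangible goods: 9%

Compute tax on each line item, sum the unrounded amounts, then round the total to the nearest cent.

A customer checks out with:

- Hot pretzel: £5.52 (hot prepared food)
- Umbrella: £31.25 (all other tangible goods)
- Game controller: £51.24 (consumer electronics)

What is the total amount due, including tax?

£95.01

Hot pretzel £5.52: hot prepared food → 4% → £0.2208
Umbrella £31.25: all other tangible goods → 9% → £2.8125
Game controller £51.24: consumer electronics → 7.75% → £3.9711
Subtotal = £88.01; unrounded tax = £7.0044 → £7.00; total due = £95.01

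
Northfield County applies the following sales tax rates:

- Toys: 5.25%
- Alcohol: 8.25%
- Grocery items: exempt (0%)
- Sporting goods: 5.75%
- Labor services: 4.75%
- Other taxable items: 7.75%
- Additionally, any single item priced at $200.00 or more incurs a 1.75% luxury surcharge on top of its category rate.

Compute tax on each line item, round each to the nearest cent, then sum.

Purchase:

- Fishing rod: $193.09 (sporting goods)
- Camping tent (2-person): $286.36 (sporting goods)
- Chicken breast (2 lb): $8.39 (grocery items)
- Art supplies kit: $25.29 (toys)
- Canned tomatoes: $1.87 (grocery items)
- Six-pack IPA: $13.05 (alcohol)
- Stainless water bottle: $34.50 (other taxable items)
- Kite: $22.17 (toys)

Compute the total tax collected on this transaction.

$38.82

Fishing rod $193.09: sporting goods → 5.75% → $11.10
Camping tent (2-person) $286.36: sporting goods → 5.75% + 1.75% surcharge = 7.5% → $21.48
Chicken breast (2 lb) $8.39: grocery items → 0% → $0.00
Art supplies kit $25.29: toys → 5.25% → $1.33
Canned tomatoes $1.87: grocery items → 0% → $0.00
Six-pack IPA $13.05: alcohol → 8.25% → $1.08
Stainless water bottle $34.50: other taxable items → 7.75% → $2.67
Kite $22.17: toys → 5.25% → $1.16
Total tax = $11.10 + $21.48 + $1.33 + $1.08 + $2.67 + $1.16 = $38.82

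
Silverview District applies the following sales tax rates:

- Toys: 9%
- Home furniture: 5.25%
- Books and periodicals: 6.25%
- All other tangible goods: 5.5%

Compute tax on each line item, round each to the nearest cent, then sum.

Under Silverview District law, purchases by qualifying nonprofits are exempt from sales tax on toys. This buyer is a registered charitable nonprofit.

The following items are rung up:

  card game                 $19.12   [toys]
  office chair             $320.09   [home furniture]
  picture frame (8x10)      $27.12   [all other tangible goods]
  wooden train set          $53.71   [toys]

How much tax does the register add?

Card game $19.12: toys, buyer-exempt → 0% → $0.00
Office chair $320.09: home furniture → 5.25% → $16.80
Picture frame (8x10) $27.12: all other tangible goods → 5.5% → $1.49
Wooden train set $53.71: toys, buyer-exempt → 0% → $0.00
Total tax = $16.80 + $1.49 = $18.29

$18.29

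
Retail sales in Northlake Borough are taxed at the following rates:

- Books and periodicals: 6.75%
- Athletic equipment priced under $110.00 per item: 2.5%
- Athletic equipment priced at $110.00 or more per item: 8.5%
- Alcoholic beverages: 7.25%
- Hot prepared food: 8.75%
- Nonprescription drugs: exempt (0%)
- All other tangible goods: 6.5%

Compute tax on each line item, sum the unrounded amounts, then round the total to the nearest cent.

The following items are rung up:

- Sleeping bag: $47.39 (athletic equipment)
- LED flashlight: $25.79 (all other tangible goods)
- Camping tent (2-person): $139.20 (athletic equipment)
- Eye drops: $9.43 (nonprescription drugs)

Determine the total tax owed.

Sleeping bag $47.39: athletic equipment, under $110.00 → 2.5% → $1.18475
LED flashlight $25.79: all other tangible goods → 6.5% → $1.67635
Camping tent (2-person) $139.20: athletic equipment, $110.00 or more → 8.5% → $11.832
Eye drops $9.43: nonprescription drugs → 0% → $0.00
Unrounded tax sum = $14.6931 → $14.69

$14.69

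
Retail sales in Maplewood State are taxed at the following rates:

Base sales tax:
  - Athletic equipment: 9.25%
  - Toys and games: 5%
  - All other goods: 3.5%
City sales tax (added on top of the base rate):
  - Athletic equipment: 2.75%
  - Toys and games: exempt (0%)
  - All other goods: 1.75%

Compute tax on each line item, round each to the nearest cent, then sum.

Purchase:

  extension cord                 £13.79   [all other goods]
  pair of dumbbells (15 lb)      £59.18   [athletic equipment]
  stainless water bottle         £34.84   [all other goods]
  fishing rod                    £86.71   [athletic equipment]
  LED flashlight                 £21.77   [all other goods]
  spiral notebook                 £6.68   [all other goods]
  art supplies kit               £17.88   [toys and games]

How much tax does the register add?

£22.44

Extension cord £13.79: all other goods → 3.5% + 1.75% city = 5.25% → £0.72
Pair of dumbbells (15 lb) £59.18: athletic equipment → 9.25% + 2.75% city = 12% → £7.10
Stainless water bottle £34.84: all other goods → 3.5% + 1.75% city = 5.25% → £1.83
Fishing rod £86.71: athletic equipment → 9.25% + 2.75% city = 12% → £10.41
LED flashlight £21.77: all other goods → 3.5% + 1.75% city = 5.25% → £1.14
Spiral notebook £6.68: all other goods → 3.5% + 1.75% city = 5.25% → £0.35
Art supplies kit £17.88: toys and games → 5% + 0% city = 5% → £0.89
Total tax = £0.72 + £7.10 + £1.83 + £10.41 + £1.14 + £0.35 + £0.89 = £22.44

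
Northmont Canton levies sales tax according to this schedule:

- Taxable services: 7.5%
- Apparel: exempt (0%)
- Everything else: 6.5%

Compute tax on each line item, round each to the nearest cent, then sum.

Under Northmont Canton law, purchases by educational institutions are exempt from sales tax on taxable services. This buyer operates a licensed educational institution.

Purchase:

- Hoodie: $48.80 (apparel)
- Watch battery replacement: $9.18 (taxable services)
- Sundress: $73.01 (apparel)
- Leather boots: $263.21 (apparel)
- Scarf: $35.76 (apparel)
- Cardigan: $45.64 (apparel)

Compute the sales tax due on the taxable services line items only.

$0.00

Watch battery replacement $9.18: taxable services, buyer-exempt → 0% → $0.00
Tax on taxable services = $0.00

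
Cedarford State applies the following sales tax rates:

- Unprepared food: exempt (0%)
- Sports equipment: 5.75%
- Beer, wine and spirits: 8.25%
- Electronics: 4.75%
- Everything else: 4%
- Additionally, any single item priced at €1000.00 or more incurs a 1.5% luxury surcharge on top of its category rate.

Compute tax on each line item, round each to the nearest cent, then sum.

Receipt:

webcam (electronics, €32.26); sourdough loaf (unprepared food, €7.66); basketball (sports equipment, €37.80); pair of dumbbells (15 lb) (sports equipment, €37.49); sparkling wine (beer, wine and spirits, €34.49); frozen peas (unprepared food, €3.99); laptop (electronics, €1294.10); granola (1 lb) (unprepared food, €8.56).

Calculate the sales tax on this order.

€89.59

Webcam €32.26: electronics → 4.75% → €1.53
Sourdough loaf €7.66: unprepared food → 0% → €0.00
Basketball €37.80: sports equipment → 5.75% → €2.17
Pair of dumbbells (15 lb) €37.49: sports equipment → 5.75% → €2.16
Sparkling wine €34.49: beer, wine and spirits → 8.25% → €2.85
Frozen peas €3.99: unprepared food → 0% → €0.00
Laptop €1294.10: electronics → 4.75% + 1.5% surcharge = 6.25% → €80.88
Granola (1 lb) €8.56: unprepared food → 0% → €0.00
Total tax = €1.53 + €2.17 + €2.16 + €2.85 + €80.88 = €89.59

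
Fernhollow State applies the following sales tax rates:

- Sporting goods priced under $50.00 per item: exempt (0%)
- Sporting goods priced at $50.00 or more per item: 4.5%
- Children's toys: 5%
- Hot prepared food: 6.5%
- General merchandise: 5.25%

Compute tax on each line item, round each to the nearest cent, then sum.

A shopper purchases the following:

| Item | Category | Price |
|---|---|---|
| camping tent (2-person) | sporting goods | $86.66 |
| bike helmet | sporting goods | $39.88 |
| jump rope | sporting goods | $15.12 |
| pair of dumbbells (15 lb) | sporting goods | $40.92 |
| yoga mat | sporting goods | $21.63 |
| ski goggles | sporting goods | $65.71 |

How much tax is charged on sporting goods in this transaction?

$6.86

Camping tent (2-person) $86.66: sporting goods, $50.00 or more → 4.5% → $3.90
Bike helmet $39.88: sporting goods, under $50.00 → 0% → $0.00
Jump rope $15.12: sporting goods, under $50.00 → 0% → $0.00
Pair of dumbbells (15 lb) $40.92: sporting goods, under $50.00 → 0% → $0.00
Yoga mat $21.63: sporting goods, under $50.00 → 0% → $0.00
Ski goggles $65.71: sporting goods, $50.00 or more → 4.5% → $2.96
Tax on sporting goods = $3.90 + $0.00 + $0.00 + $0.00 + $0.00 + $2.96 = $6.86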